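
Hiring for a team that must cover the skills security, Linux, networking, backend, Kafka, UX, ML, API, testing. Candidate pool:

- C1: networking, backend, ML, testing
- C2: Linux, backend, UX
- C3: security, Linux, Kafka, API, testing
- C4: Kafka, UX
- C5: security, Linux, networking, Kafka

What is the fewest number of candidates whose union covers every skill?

C1, C2, C3 together cover {security, Linux, networking, backend, Kafka, UX, ML, API, testing} — every skill.
No 2 of the 5 candidates cover everything (all 10 pairs fall short), so 3 is minimum.

3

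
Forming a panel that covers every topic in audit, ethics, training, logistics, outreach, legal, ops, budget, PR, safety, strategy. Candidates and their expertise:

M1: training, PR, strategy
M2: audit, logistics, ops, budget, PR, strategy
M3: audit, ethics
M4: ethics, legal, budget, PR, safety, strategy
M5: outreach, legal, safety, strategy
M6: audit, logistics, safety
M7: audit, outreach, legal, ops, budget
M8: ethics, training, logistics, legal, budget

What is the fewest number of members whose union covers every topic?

M2, M5, M8 together cover {audit, ethics, training, logistics, outreach, legal, ops, budget, PR, safety, strategy} — every topic.
No 2 of the 8 members cover everything (all 28 pairs fall short), so 3 is minimum.

3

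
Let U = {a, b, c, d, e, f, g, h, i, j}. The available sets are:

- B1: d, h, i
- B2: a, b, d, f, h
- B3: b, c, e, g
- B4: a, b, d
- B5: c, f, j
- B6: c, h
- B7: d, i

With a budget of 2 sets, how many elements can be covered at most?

Choosing B2, B3 covers {a, b, c, d, e, f, g, h} — 8 elements.
No choice of 2 sets does better; here i, j are left uncovered.

8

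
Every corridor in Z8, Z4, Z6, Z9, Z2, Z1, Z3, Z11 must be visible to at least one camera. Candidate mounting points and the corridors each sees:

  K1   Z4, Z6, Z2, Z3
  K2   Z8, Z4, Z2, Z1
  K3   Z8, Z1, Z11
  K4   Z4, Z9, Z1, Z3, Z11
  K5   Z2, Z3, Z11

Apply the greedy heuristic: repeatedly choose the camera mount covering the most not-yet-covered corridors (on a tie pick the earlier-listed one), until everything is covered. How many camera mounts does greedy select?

Pick 1: K4 covers 5 new corridors (Z4, Z9, Z1, Z3, Z11).
Pick 2: K1 covers 2 new corridors (Z6, Z2).
Pick 3: K2 covers 1 new corridors (Z8).
Greedy uses 3 camera mounts.

3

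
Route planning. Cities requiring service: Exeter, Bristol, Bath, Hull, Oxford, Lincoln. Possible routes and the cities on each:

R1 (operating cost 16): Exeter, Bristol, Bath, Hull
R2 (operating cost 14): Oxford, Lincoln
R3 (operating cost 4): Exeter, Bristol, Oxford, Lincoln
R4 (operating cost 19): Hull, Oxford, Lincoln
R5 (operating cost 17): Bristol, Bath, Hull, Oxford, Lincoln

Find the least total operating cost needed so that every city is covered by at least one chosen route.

20

R1, R3 cover every city at operating cost 16 + 4 = 20.
Any cover uses at least 2 routes; among all covering selections none totals below 20.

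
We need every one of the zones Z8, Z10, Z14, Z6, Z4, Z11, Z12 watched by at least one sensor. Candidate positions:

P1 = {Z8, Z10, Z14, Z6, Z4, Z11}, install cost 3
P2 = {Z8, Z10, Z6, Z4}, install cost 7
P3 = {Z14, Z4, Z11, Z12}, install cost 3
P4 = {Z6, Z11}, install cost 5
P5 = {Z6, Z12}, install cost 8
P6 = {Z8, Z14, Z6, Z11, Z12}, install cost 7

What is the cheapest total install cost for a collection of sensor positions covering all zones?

P1, P3 cover every zone at install cost 3 + 3 = 6.
Any cover uses at least 2 sensor positions; among all covering selections none totals below 6.

6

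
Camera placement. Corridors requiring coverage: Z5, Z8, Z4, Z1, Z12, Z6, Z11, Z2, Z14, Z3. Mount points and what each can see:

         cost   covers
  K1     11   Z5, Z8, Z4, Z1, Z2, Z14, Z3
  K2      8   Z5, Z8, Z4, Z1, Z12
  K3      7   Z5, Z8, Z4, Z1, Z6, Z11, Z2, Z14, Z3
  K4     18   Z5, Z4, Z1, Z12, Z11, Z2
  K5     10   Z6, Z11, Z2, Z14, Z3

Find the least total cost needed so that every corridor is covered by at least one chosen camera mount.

15

K2, K3 cover every corridor at cost 8 + 7 = 15.
Any cover uses at least 2 camera mounts; among all covering selections none totals below 15.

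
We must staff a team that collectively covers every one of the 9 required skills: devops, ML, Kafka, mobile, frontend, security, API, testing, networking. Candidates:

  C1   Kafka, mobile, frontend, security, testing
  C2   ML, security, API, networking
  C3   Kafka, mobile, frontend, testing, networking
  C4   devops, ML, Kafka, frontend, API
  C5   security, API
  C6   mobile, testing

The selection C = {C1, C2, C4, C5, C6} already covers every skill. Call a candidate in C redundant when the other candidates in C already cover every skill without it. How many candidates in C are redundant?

3

Drop C1: the rest still cover every skill — redundant.
Drop C2: networking uncovered — not redundant.
Drop C4: devops uncovered — not redundant.
Drop C5: the rest still cover every skill — redundant.
Drop C6: the rest still cover every skill — redundant.
3 redundant: C1, C5, C6.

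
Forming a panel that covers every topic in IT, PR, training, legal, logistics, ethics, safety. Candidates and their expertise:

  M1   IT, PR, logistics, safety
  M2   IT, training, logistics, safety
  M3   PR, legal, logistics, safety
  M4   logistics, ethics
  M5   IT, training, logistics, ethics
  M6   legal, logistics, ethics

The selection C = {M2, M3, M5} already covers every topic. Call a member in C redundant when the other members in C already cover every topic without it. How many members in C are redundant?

Drop M2: the rest still cover every topic — redundant.
Drop M3: PR, legal uncovered — not redundant.
Drop M5: ethics uncovered — not redundant.
1 redundant: M2.

1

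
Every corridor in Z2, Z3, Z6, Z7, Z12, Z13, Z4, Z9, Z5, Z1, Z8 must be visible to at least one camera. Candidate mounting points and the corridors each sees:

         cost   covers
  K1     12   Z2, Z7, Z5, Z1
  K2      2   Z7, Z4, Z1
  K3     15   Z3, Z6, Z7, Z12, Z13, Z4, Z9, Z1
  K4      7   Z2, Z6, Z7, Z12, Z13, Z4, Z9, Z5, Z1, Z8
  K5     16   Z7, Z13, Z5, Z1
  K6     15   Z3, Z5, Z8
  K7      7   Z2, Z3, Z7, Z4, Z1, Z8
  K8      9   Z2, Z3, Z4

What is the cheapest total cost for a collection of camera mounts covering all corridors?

14

K4, K7 cover every corridor at cost 7 + 7 = 14.
Any cover uses at least 2 camera mounts; among all covering selections none totals below 14.
Greedy by coverage-per-cost would pick K2, K4, K7 for 16 — worse than the optimum 14.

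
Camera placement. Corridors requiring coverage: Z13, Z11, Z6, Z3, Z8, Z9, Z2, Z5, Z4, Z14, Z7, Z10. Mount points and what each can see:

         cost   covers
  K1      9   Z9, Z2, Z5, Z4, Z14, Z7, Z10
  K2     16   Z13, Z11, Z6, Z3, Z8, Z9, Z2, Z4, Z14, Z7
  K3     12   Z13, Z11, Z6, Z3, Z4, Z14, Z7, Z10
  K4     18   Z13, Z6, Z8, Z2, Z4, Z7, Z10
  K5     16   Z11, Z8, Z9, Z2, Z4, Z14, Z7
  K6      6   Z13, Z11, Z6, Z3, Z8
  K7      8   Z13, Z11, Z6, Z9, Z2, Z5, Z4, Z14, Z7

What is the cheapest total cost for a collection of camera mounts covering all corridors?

15

K1, K6 cover every corridor at cost 9 + 6 = 15.
Any cover uses at least 2 camera mounts; among all covering selections none totals below 15.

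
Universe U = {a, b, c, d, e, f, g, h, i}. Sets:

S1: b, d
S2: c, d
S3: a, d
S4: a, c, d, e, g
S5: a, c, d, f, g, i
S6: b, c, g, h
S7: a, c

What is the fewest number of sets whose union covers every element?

S4, S5, S6 together cover {a, b, c, d, e, f, g, h, i} — every element.
No 2 of the 7 sets cover everything (all 21 pairs fall short), so 3 is minimum.

3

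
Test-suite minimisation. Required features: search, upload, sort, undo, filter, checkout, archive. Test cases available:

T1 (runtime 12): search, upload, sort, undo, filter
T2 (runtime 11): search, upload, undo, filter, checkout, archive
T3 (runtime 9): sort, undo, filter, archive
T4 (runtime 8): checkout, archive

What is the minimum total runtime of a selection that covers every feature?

20

T1, T4 cover every feature at runtime 12 + 8 = 20.
Any cover uses at least 2 test cases; among all covering selections none totals below 20.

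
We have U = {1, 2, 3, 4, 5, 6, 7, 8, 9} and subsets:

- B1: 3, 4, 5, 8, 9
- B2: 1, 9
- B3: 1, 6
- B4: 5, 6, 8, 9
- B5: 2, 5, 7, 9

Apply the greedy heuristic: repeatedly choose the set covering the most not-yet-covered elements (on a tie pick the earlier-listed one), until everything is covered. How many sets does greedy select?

3

Pick 1: B1 covers 5 new elements (3, 4, 5, 8, 9).
Pick 2: B3 covers 2 new elements (1, 6).
Pick 3: B5 covers 2 new elements (2, 7).
Greedy uses 3 sets.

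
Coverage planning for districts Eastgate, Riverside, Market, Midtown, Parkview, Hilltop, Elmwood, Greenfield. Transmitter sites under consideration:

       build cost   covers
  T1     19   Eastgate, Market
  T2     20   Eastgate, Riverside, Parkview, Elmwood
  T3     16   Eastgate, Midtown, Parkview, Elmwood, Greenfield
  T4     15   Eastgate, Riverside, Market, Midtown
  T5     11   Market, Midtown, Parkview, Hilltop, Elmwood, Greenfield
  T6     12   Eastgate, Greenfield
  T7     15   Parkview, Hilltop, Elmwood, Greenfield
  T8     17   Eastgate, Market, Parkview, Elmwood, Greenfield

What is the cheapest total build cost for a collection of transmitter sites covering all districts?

26

T4, T5 cover every district at build cost 15 + 11 = 26.
Any cover uses at least 2 transmitter sites; among all covering selections none totals below 26.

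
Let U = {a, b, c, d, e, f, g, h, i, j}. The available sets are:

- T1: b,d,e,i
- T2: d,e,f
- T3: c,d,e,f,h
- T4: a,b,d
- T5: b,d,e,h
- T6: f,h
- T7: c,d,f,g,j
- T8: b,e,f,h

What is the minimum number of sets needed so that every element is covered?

4

T1, T3, T4, T7 together cover {a, b, c, d, e, f, g, h, i, j} — every element.
No 3 of the 8 sets cover everything (all 56 triples fall short), so 4 is minimum.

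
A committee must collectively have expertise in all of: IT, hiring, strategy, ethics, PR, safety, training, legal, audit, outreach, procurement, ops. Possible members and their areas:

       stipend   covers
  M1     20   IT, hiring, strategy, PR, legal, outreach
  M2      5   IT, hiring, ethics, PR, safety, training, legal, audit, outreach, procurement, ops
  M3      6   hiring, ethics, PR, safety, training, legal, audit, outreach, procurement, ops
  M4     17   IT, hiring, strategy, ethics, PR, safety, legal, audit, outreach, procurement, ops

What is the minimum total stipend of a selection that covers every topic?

22

M2, M4 cover every topic at stipend 5 + 17 = 22.
Any cover uses at least 2 members; among all covering selections none totals below 22.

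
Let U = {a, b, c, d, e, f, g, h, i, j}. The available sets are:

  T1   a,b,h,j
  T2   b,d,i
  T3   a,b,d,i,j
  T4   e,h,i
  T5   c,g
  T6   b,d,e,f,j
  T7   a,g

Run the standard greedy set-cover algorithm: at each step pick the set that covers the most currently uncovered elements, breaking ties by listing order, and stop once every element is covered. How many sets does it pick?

Pick 1: T3 covers 5 new elements (a, b, d, i, j).
Pick 2: T4 covers 2 new elements (e, h).
Pick 3: T5 covers 2 new elements (c, g).
Pick 4: T6 covers 1 new elements (f).
Greedy uses 4 sets.

4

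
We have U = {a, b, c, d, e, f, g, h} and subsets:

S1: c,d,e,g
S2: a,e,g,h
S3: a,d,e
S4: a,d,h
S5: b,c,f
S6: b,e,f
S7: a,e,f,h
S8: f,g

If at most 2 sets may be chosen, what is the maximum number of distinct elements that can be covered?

Choosing S1, S7 covers {a, c, d, e, f, g, h} — 7 elements.
No choice of 2 sets does better; here b is left uncovered.

7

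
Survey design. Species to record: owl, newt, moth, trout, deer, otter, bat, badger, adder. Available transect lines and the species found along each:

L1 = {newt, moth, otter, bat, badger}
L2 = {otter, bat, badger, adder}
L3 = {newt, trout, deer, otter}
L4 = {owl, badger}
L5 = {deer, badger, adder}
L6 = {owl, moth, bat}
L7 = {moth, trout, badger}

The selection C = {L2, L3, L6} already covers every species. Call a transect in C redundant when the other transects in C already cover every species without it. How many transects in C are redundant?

Drop L2: badger, adder uncovered — not redundant.
Drop L3: newt, trout, deer uncovered — not redundant.
Drop L6: owl, moth uncovered — not redundant.
None of the transects in C is redundant.

0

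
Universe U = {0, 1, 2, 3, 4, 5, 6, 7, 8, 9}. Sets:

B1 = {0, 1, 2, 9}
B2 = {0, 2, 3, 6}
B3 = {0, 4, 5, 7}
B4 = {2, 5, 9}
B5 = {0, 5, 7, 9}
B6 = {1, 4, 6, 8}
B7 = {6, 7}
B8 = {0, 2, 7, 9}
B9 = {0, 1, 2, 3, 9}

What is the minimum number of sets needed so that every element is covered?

3

B2, B5, B6 together cover {0, 1, 2, 3, 4, 5, 6, 7, 8, 9} — every element.
No 2 of the 9 sets cover everything (all 36 pairs fall short), so 3 is minimum.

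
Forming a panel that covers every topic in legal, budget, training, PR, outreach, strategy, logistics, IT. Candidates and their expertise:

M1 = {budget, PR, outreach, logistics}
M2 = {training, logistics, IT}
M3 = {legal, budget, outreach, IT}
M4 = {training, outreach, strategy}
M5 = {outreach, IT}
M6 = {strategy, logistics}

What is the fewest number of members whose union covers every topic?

M1, M3, M4 together cover {legal, budget, training, PR, outreach, strategy, logistics, IT} — every topic.
No 2 of the 6 members cover everything (all 15 pairs fall short), so 3 is minimum.
Greedy (largest uncovered first) would take M1, M2, M3, M4 — 4 members — but 3 suffice.

3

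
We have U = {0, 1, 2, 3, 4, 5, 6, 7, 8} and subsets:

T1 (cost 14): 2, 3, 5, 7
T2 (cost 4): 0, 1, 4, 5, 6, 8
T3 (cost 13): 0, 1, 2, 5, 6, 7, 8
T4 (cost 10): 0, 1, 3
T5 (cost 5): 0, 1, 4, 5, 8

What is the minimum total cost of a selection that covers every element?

T1, T2 cover every element at cost 14 + 4 = 18.
Any cover uses at least 2 sets; among all covering selections none totals below 18.

18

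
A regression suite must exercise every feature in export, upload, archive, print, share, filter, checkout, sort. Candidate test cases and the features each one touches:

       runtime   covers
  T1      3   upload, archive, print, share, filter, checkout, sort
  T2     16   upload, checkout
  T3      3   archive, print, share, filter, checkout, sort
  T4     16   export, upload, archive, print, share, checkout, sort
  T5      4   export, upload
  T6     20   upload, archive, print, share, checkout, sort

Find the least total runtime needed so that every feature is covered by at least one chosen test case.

T1, T5 cover every feature at runtime 3 + 4 = 7.
Any cover uses at least 2 test cases; among all covering selections none totals below 7.

7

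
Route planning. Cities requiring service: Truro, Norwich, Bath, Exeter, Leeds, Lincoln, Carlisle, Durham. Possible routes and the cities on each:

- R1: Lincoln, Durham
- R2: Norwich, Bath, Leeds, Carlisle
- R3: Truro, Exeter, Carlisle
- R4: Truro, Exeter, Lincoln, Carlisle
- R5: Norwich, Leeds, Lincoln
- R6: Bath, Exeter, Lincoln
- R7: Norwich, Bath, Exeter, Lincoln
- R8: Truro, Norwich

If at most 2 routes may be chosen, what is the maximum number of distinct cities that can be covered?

Choosing R2, R4 covers {Truro, Norwich, Bath, Exeter, Leeds, Lincoln, Carlisle} — 7 cities.
No choice of 2 routes does better; here Durham is left uncovered.

7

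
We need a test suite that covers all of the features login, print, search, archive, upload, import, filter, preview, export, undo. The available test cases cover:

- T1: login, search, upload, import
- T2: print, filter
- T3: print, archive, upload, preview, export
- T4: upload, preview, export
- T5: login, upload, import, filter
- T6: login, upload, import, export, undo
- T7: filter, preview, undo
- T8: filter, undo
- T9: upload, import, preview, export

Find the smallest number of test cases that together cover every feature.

3

T1, T3, T7 together cover {login, print, search, archive, upload, import, filter, preview, export, undo} — every feature.
No 2 of the 9 test cases cover everything (all 36 pairs fall short), so 3 is minimum.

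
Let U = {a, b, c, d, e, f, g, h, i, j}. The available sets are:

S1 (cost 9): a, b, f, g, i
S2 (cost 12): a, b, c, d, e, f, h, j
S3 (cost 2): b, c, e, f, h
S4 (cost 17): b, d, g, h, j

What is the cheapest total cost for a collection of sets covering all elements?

21

S1, S2 cover every element at cost 9 + 12 = 21.
Any cover uses at least 2 sets; among all covering selections none totals below 21.
Greedy by coverage-per-cost would pick S3, S1, S2 for 23 — worse than the optimum 21.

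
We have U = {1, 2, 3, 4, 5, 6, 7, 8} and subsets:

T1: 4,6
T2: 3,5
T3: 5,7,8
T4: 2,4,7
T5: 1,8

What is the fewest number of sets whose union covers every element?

4

T1, T2, T4, T5 together cover {1, 2, 3, 4, 5, 6, 7, 8} — every element.
No 3 of the 5 sets cover everything (all 10 triples fall short), so 4 is minimum.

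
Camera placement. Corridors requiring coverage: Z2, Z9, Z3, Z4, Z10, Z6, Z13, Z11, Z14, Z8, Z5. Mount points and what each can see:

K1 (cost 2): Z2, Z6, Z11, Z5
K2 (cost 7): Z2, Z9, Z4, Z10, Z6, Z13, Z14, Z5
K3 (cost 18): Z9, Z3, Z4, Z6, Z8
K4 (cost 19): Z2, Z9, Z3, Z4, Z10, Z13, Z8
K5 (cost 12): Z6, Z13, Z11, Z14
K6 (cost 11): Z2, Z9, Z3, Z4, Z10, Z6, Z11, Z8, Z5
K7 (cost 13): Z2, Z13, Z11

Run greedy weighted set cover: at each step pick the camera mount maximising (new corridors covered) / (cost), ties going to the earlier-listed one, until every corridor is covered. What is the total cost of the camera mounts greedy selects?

20

Pick 1: K1 adds 4 new (Z2, Z6, Z11, Z5) at cost 2 (ratio 4/2).
Pick 2: K2 adds 5 new (Z9, Z4, Z10, Z13, Z14) at cost 7 (ratio 5/7).
Pick 3: K6 adds 2 new (Z3, Z8) at cost 11 (ratio 2/11).
Greedy total cost: 2 + 7 + 11 = 20. (The true optimum is 18, so greedy overshoots here.)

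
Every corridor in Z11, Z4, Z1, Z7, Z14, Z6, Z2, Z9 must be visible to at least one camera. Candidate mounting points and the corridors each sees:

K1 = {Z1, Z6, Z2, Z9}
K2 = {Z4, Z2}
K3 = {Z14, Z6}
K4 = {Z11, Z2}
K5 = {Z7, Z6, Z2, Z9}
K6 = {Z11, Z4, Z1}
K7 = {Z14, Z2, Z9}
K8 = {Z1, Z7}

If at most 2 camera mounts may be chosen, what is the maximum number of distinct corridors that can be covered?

Choosing K5, K6 covers {Z11, Z4, Z1, Z7, Z6, Z2, Z9} — 7 corridors.
No choice of 2 camera mounts does better; here Z14 is left uncovered.

7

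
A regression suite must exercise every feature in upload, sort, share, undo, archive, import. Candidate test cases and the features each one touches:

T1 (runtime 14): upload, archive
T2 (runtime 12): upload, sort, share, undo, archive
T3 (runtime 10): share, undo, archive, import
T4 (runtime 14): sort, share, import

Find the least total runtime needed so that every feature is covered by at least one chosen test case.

22

T2, T3 cover every feature at runtime 12 + 10 = 22.
Any cover uses at least 2 test cases; among all covering selections none totals below 22.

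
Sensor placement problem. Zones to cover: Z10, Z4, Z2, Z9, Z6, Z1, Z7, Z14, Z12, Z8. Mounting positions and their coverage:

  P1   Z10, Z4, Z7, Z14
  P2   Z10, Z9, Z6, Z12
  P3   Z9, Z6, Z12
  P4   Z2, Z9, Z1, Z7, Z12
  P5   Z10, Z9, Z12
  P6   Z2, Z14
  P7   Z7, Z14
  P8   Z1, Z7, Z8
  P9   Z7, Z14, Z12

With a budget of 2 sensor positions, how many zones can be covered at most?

Choosing P1, P4 covers {Z10, Z4, Z2, Z9, Z1, Z7, Z14, Z12} — 8 zones.
No choice of 2 sensor positions does better; here Z6, Z8 are left uncovered.

8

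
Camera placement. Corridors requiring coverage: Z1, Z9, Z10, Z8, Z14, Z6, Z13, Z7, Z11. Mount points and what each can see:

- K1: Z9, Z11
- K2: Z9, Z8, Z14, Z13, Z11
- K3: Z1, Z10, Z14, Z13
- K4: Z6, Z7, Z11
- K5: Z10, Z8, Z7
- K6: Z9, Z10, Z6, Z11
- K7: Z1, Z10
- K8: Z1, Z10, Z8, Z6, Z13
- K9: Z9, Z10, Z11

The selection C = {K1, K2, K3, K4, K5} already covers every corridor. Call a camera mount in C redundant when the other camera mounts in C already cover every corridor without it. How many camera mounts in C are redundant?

3

Drop K1: the rest still cover every corridor — redundant.
Drop K2: the rest still cover every corridor — redundant.
Drop K3: Z1 uncovered — not redundant.
Drop K4: Z6 uncovered — not redundant.
Drop K5: the rest still cover every corridor — redundant.
3 redundant: K1, K2, K5.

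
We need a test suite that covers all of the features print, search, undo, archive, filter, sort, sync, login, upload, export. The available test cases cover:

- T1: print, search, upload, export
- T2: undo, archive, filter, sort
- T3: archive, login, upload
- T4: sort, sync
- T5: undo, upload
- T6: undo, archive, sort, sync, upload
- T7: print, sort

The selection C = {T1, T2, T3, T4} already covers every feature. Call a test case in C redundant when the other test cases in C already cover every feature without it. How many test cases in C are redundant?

0

Drop T1: print, search, export uncovered — not redundant.
Drop T2: undo, filter uncovered — not redundant.
Drop T3: login uncovered — not redundant.
Drop T4: sync uncovered — not redundant.
None of the test cases in C is redundant.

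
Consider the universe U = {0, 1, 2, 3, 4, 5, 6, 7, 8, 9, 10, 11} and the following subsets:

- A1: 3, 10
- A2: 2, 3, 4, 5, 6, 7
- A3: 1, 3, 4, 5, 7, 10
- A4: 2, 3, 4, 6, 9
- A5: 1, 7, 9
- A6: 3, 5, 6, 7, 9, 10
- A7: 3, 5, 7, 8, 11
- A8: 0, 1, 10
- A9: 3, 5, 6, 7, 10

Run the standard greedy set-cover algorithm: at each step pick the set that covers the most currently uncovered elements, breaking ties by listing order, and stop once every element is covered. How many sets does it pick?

4

Pick 1: A2 covers 6 new elements (2, 3, 4, 5, 6, 7).
Pick 2: A8 covers 3 new elements (0, 1, 10).
Pick 3: A7 covers 2 new elements (8, 11).
Pick 4: A4 covers 1 new elements (9).
Greedy uses 4 sets. (The true minimum is 3.)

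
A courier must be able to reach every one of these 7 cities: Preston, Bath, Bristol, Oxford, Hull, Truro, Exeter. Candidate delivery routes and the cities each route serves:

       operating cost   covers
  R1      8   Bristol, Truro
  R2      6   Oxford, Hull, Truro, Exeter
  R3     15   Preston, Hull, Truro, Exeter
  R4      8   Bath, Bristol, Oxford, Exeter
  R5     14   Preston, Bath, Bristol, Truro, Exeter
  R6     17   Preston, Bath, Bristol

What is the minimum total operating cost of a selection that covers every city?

20

R2, R5 cover every city at operating cost 6 + 14 = 20.
Any cover uses at least 2 routes; among all covering selections none totals below 20.
Greedy by coverage-per-operating cost would pick R2, R4, R5 for 28 — worse than the optimum 20.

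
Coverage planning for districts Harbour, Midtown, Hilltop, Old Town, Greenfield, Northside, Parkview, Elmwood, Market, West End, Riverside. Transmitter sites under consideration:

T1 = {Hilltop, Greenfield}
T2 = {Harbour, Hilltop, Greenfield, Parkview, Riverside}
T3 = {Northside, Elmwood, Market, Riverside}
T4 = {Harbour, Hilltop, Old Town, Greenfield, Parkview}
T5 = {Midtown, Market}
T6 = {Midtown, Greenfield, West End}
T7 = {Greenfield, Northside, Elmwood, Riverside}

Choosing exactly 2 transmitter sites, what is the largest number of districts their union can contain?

Choosing T3, T4 covers {Harbour, Hilltop, Old Town, Greenfield, Northside, Parkview, Elmwood, Market, Riverside} — 9 districts.
No choice of 2 transmitter sites does better; here Midtown, West End are left uncovered.

9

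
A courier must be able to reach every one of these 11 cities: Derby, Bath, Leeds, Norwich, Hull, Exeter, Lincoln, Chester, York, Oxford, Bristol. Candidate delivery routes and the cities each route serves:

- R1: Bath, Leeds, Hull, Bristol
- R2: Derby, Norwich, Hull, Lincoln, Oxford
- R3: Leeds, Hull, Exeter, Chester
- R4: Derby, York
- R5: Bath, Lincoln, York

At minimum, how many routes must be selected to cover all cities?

4

R1, R2, R3, R4 together cover {Derby, Bath, Leeds, Norwich, Hull, Exeter, Lincoln, Chester, York, Oxford, Bristol} — every city.
No 3 of the 5 routes cover everything (all 10 triples fall short), so 4 is minimum.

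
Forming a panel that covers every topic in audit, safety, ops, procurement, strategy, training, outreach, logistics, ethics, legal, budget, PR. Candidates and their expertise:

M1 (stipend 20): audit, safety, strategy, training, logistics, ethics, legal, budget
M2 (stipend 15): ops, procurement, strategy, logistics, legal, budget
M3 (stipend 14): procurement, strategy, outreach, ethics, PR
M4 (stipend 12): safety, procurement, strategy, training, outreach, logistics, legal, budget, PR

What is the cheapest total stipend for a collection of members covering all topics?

M1, M2, M4 cover every topic at stipend 20 + 15 + 12 = 47.
Any cover uses at least 3 members; among all covering selections none totals below 47.

47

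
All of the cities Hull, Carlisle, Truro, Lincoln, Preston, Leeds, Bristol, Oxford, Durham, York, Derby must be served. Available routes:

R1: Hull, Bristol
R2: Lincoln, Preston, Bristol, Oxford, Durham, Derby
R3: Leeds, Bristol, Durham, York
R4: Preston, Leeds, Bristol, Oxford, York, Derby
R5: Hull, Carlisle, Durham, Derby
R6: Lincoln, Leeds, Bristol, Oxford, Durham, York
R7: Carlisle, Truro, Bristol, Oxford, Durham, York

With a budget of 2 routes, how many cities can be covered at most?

9

Choosing R2, R7 covers {Carlisle, Truro, Lincoln, Preston, Bristol, Oxford, Durham, York, Derby} — 9 cities.
No choice of 2 routes does better; here Hull, Leeds are left uncovered.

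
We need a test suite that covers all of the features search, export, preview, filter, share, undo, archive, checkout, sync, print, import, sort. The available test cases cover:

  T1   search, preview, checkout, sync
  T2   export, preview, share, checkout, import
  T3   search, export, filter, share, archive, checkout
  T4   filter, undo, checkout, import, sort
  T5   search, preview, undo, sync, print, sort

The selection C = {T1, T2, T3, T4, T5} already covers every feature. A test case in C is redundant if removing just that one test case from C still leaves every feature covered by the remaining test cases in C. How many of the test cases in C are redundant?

3

Drop T1: the rest still cover every feature — redundant.
Drop T2: the rest still cover every feature — redundant.
Drop T3: archive uncovered — not redundant.
Drop T4: the rest still cover every feature — redundant.
Drop T5: print uncovered — not redundant.
3 redundant: T1, T2, T4.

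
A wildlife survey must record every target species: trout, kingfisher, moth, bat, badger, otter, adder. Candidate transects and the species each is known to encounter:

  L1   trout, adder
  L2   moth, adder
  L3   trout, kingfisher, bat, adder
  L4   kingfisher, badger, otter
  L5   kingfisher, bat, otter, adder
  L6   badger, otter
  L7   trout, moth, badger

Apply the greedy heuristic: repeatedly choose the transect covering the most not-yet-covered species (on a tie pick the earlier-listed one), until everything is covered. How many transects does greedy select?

Pick 1: L3 covers 4 new species (trout, kingfisher, bat, adder).
Pick 2: L4 covers 2 new species (badger, otter).
Pick 3: L2 covers 1 new species (moth).
Greedy uses 3 transects. (The true minimum is 2.)

3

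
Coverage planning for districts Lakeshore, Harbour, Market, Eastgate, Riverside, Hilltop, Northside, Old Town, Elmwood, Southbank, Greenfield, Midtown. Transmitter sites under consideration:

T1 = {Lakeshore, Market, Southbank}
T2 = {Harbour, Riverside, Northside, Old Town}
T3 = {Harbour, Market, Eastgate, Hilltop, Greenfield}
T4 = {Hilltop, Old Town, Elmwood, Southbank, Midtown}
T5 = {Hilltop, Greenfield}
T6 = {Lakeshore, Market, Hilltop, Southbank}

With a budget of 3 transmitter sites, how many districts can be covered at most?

11

Choosing T2, T3, T4 covers {Harbour, Market, Eastgate, Riverside, Hilltop, Northside, Old Town, Elmwood, Southbank, Greenfield, Midtown} — 11 districts.
No choice of 3 transmitter sites does better; here Lakeshore is left uncovered.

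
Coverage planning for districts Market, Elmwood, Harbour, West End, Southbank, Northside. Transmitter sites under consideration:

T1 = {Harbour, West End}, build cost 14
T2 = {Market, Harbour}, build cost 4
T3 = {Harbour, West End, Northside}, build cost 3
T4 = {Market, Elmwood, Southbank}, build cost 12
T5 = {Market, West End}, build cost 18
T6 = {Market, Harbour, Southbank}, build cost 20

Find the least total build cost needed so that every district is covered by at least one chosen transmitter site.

15

T3, T4 cover every district at build cost 3 + 12 = 15.
Any cover uses at least 2 transmitter sites; among all covering selections none totals below 15.
Greedy by coverage-per-build cost would pick T3, T2, T4 for 19 — worse than the optimum 15.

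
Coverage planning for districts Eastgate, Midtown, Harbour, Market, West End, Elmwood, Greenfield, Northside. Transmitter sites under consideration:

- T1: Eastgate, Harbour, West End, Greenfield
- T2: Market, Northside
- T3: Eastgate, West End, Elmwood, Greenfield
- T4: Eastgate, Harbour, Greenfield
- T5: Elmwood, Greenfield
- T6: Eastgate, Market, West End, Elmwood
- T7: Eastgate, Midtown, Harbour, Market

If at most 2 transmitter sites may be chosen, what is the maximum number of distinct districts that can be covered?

7

Choosing T3, T7 covers {Eastgate, Midtown, Harbour, Market, West End, Elmwood, Greenfield} — 7 districts.
No choice of 2 transmitter sites does better; here Northside is left uncovered.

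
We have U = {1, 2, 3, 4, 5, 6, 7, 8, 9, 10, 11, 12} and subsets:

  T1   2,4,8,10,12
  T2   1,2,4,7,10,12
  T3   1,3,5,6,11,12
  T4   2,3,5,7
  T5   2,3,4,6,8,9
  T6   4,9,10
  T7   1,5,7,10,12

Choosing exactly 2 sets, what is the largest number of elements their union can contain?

Choosing T5, T7 covers {1, 2, 3, 4, 5, 6, 7, 8, 9, 10, 12} — 11 elements.
No choice of 2 sets does better; here 11 is left uncovered.

11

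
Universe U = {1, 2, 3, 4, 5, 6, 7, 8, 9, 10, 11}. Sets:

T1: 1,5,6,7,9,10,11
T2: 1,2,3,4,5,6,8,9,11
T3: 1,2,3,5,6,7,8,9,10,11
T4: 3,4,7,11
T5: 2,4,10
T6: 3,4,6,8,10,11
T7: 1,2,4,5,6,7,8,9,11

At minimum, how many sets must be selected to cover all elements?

2

T1, T2 together cover {1, 2, 3, 4, 5, 6, 7, 8, 9, 10, 11} — every element.
No single set contains all 11 elements, so 2 is optimal.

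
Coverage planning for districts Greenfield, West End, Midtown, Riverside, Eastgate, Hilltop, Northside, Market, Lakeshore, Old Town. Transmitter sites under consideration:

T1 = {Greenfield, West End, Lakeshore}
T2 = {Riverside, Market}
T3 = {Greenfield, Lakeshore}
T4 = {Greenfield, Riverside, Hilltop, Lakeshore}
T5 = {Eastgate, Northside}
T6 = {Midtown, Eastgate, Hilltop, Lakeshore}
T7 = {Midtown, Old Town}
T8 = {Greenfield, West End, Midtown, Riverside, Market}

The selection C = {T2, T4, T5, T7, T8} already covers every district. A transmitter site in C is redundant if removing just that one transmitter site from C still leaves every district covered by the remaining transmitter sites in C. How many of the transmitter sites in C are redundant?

Drop T2: the rest still cover every district — redundant.
Drop T4: Hilltop, Lakeshore uncovered — not redundant.
Drop T5: Eastgate, Northside uncovered — not redundant.
Drop T7: Old Town uncovered — not redundant.
Drop T8: West End uncovered — not redundant.
1 redundant: T2.

1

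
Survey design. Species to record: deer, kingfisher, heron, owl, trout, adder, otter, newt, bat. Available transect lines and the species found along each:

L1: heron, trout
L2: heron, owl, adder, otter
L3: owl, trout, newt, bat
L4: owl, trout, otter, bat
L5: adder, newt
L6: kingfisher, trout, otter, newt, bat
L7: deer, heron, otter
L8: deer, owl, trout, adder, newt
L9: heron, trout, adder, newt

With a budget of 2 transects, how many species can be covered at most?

Choosing L2, L6 covers {kingfisher, heron, owl, trout, adder, otter, newt, bat} — 8 species.
No choice of 2 transects does better; here deer is left uncovered.

8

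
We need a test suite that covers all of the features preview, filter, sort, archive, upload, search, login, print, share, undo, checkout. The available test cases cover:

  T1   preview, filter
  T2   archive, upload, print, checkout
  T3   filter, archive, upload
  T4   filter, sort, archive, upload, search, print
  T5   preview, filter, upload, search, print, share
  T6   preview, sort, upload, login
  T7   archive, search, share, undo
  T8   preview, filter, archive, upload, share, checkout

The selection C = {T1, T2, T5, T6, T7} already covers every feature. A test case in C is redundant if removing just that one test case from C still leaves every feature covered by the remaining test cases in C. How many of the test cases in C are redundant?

Drop T1: the rest still cover every feature — redundant.
Drop T2: checkout uncovered — not redundant.
Drop T5: the rest still cover every feature — redundant.
Drop T6: sort, login uncovered — not redundant.
Drop T7: undo uncovered — not redundant.
2 redundant: T1, T5.

2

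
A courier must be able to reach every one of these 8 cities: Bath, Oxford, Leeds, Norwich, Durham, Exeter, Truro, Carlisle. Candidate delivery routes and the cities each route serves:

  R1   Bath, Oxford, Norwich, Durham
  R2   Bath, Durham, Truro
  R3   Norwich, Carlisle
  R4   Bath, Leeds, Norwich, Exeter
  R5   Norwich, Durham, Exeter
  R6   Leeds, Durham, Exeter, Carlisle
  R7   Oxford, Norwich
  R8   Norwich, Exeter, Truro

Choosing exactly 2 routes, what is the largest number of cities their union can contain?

7

Choosing R1, R6 covers {Bath, Oxford, Leeds, Norwich, Durham, Exeter, Carlisle} — 7 cities.
No choice of 2 routes does better; here Truro is left uncovered.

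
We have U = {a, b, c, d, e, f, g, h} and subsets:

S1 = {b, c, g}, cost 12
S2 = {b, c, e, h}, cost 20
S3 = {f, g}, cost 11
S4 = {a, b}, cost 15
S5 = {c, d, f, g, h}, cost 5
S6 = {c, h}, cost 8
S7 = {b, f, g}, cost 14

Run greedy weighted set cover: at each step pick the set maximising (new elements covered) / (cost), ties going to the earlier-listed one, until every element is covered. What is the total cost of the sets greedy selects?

Pick 1: S5 adds 5 new (c, d, f, g, h) at cost 5 (ratio 5/5).
Pick 2: S4 adds 2 new (a, b) at cost 15 (ratio 2/15).
Pick 3: S2 adds 1 new (e) at cost 20 (ratio 1/20).
Greedy total cost: 5 + 15 + 20 = 40.

40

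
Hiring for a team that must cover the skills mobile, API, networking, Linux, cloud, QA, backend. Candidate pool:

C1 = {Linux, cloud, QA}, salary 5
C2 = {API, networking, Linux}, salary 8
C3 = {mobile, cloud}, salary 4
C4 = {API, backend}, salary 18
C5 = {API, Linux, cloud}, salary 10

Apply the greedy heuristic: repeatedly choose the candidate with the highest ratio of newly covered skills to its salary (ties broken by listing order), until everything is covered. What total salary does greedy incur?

35

Pick 1: C1 adds 3 new (Linux, cloud, QA) at salary 5 (ratio 3/5).
Pick 2: C2 adds 2 new (API, networking) at salary 8 (ratio 2/8).
Pick 3: C3 adds 1 new (mobile) at salary 4 (ratio 1/4).
Pick 4: C4 adds 1 new (backend) at salary 18 (ratio 1/18).
Greedy total salary: 5 + 8 + 4 + 18 = 35.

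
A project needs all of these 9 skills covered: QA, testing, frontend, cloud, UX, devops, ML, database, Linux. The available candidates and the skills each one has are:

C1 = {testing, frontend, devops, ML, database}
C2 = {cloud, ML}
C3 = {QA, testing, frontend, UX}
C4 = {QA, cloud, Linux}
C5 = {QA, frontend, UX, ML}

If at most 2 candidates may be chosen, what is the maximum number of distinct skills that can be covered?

8

Choosing C1, C4 covers {QA, testing, frontend, cloud, devops, ML, database, Linux} — 8 skills.
No choice of 2 candidates does better; here UX is left uncovered.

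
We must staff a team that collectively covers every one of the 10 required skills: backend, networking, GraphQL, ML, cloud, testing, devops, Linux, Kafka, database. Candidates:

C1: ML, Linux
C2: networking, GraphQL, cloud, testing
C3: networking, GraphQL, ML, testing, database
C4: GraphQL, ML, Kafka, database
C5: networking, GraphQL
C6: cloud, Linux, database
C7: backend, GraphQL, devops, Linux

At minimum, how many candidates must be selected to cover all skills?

3

C2, C4, C7 together cover {backend, networking, GraphQL, ML, cloud, testing, devops, Linux, Kafka, database} — every skill.
No 2 of the 7 candidates cover everything (all 21 pairs fall short), so 3 is minimum.
Greedy (largest uncovered first) would take C3, C7, C2, C4 — 4 candidates — but 3 suffice.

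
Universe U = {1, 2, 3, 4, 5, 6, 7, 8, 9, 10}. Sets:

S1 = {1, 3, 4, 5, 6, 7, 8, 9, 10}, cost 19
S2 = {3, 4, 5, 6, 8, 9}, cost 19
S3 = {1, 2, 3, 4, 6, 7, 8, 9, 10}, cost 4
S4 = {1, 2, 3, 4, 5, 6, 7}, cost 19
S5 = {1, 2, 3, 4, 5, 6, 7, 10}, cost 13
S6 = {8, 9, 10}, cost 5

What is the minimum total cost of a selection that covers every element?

17

S3, S5 cover every element at cost 4 + 13 = 17.
Any cover uses at least 2 sets; among all covering selections none totals below 17.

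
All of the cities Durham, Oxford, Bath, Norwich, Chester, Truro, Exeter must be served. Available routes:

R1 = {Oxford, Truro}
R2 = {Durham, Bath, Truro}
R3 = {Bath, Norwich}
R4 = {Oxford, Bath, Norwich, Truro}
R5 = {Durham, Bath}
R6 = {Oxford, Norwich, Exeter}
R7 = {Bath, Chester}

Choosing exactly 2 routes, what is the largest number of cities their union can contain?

Choosing R2, R6 covers {Durham, Oxford, Bath, Norwich, Truro, Exeter} — 6 cities.
No choice of 2 routes does better; here Chester is left uncovered.

6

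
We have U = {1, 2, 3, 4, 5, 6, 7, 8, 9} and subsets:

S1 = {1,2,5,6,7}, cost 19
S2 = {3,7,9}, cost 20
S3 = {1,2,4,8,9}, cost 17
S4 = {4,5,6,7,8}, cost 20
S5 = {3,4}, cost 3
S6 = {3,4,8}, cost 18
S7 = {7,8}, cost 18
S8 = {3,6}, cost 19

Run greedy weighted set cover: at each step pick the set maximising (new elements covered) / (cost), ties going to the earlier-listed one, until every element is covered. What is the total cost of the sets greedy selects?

39

Pick 1: S5 adds 2 new (3, 4) at cost 3 (ratio 2/3).
Pick 2: S1 adds 5 new (1, 2, 5, 6, 7) at cost 19 (ratio 5/19).
Pick 3: S3 adds 2 new (8, 9) at cost 17 (ratio 2/17).
Greedy total cost: 3 + 19 + 17 = 39.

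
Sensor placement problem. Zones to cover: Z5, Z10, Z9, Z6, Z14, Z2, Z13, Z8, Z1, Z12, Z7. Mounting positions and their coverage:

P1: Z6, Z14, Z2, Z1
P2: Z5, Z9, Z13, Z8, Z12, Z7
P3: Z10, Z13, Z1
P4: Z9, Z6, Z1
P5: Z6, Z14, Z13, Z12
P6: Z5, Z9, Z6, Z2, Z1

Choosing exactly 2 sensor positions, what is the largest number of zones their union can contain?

10

Choosing P1, P2 covers {Z5, Z9, Z6, Z14, Z2, Z13, Z8, Z1, Z12, Z7} — 10 zones.
No choice of 2 sensor positions does better; here Z10 is left uncovered.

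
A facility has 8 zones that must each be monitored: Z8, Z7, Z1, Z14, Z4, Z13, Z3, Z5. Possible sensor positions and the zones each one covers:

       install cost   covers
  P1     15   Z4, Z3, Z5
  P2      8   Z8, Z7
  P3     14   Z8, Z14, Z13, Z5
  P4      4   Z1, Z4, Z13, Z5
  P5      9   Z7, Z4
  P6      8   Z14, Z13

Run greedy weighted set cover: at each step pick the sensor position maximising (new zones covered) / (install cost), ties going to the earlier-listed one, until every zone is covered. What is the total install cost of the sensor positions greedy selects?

35

Pick 1: P4 adds 4 new (Z1, Z4, Z13, Z5) at install cost 4 (ratio 4/4).
Pick 2: P2 adds 2 new (Z8, Z7) at install cost 8 (ratio 2/8).
Pick 3: P6 adds 1 new (Z14) at install cost 8 (ratio 1/8).
Pick 4: P1 adds 1 new (Z3) at install cost 15 (ratio 1/15).
Greedy total install cost: 4 + 8 + 8 + 15 = 35.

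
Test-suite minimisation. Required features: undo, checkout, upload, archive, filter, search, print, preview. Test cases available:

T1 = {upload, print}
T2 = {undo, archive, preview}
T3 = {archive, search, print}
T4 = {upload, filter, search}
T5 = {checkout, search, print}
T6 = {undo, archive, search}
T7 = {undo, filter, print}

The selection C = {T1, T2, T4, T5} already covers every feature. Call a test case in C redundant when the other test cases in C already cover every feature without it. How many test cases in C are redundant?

1

Drop T1: the rest still cover every feature — redundant.
Drop T2: undo, archive, preview uncovered — not redundant.
Drop T4: filter uncovered — not redundant.
Drop T5: checkout uncovered — not redundant.
1 redundant: T1.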